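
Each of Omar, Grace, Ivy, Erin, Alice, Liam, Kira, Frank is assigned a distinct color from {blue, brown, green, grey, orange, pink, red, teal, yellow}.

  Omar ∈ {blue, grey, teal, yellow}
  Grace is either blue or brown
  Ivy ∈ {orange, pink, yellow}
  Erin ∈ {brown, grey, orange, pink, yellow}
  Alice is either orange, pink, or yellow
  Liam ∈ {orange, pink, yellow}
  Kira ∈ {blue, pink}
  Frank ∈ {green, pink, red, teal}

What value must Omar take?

teal

Ivy, Alice, Liam between them cover only {orange, pink, yellow} — a naked triple. Remove those values from Omar, Erin, Kira, Frank.
Kira has just one choice, so Kira = blue. Strike blue from Omar, Grace.
That leaves Grace = brown. So Erin can't be brown.
That leaves Erin = grey. So Omar can't be grey.
So Omar = teal.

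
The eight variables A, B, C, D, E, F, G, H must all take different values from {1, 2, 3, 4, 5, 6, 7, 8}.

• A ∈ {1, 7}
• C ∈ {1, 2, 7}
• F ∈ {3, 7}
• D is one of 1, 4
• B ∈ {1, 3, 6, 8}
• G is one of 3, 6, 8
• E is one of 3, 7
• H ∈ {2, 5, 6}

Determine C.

The 8 variables together cover exactly {1, 2, 3, 4, 5, 6, 7, 8} — 8 values for 8 variables — and 4 appears only in D's list, so D = 4.
The 7 still-open variables together cover exactly {1, 2, 3, 5, 6, 7, 8} — 7 values for 7 variables — and 5 appears only in H's list, so H = 5.
The 6 still-open variables draw from only 6 values {1, 2, 3, 6, 7, 8}, so each is used; only C can be 2, hence C = 2.

2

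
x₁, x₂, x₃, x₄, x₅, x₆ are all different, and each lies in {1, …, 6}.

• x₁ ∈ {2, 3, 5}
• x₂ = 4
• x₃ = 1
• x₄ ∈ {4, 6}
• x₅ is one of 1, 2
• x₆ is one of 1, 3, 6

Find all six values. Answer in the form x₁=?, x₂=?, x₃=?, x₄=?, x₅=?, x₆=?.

x₁=5, x₂=4, x₃=1, x₄=6, x₅=2, x₆=3

x₂ must be 4 (only option left). Remove 4 from x₄.
x₃ has just one choice, so x₃ = 1. Strike 1 from x₅, x₆.
That leaves x₄ = 6. So x₆ can't be 6.
That leaves x₅ = 2. Remove 2 from x₁.
That leaves x₆ = 3. Eliminate 3 elsewhere: x₁.
x₁'s domain is down to {5}, so x₁ = 5.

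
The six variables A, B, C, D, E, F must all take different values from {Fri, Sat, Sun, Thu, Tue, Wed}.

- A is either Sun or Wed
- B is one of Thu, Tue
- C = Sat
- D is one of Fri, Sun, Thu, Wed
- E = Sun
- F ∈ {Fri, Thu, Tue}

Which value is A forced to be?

Wed

C has just one choice, so C = Sat.
E must be Sun (only option left). Remove Sun from A, D.
So A = Wed.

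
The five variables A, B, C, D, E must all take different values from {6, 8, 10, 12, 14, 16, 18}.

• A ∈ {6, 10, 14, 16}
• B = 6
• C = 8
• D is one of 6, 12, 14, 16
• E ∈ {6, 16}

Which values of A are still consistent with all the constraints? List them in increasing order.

B must be 6 (only option left). So A, D, E can't be 6.
C has just one choice, so C = 8.
E has just one choice, so E = 16. Strike 16 from A, D.
No further eliminations apply; A can still be any of 10, 14.

10, 14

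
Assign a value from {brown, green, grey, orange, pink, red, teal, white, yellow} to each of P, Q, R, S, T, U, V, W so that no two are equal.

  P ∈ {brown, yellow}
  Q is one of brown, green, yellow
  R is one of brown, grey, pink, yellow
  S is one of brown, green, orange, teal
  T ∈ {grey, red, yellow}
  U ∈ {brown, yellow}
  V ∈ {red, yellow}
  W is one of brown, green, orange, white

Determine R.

P and U between them cover only {brown, yellow} — a naked pair. Remove those values from Q, R, S, T, V, W.
Q must be green (only option left). Strike green from S, W.
V's domain is down to {red}, so V = red. So T can't be red.
T must be grey (only option left). Strike grey from R.
So R = pink.

pink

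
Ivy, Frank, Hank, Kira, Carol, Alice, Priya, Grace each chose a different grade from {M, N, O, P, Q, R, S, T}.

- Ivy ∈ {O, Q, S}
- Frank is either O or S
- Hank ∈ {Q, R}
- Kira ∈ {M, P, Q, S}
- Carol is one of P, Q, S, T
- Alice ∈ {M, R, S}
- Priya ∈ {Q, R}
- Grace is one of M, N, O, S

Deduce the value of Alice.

The 8 variables draw from only 8 values {M, N, O, P, Q, R, S, T}, so each is used; only Grace can be N, hence Grace = N.
The 7 still-open variables draw from only 7 values {M, O, P, Q, R, S, T}, so each is used; only Carol can be T, hence Carol = T.
The 6 still-open variables together cover exactly {M, O, P, Q, R, S} — 6 values for 6 variables — and P appears only in Kira's list, so Kira = P.
Among the 5 still-open variables, M fits only Alice (and all 5 values in {M, O, Q, R, S} must be used), so Alice = M.

M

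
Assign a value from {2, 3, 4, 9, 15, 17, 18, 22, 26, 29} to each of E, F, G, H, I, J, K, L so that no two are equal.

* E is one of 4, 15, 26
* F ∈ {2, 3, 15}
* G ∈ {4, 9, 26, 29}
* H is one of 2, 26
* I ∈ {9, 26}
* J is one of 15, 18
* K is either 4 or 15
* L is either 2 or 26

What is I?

9

Among the 8 variables, 3 fits only F (and all 8 values in {2, 3, 4, 9, 15, 18, 26, 29} must be used), so F = 3.
The 7 still-open variables draw from only 7 values {2, 4, 9, 15, 18, 26, 29}, so each is used; only J can be 18, hence J = 18.
The 6 still-open variables draw from only 6 values {2, 4, 9, 15, 26, 29}, so each is used; only G can be 29, hence G = 29.
Among the 5 still-open variables, 9 fits only I (and all 5 values in {2, 4, 9, 15, 26} must be used), so I = 9.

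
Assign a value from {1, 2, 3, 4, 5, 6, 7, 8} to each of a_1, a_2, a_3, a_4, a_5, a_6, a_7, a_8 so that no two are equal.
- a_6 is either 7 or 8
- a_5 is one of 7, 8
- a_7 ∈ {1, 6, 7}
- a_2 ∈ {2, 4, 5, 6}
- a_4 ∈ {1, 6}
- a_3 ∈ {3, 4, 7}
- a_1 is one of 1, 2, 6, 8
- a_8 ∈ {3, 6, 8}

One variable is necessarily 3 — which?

The 8 variables together cover exactly {1, 2, 3, 4, 5, 6, 7, 8} — 8 values for 8 variables — and 5 appears only in a_2's list, so a_2 = 5.
Among the 7 still-open variables, 2 fits only a_1 (and all 7 values in {1, 2, 3, 4, 6, 7, 8} must be used), so a_1 = 2.
The 6 still-open variables together cover exactly {1, 3, 4, 6, 7, 8} — 6 values for 6 variables — and 4 appears only in a_3's list, so a_3 = 4.
Among the 5 still-open variables, 3 fits only a_8 (and all 5 values in {1, 3, 6, 7, 8} must be used), so a_8 = 3.

a_8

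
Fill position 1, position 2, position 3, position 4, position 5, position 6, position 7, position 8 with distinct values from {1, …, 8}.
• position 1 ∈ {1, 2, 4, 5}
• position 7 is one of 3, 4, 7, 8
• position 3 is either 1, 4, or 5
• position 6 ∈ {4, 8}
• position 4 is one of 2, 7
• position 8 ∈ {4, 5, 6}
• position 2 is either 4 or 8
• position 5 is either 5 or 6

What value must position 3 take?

1

Among the 8 variables, 3 fits only position 7 (and all 8 values in {1, 2, 3, 4, 5, 6, 7, 8} must be used), so position 7 = 3.
The 7 still-open variables draw from only 7 values {1, 2, 4, 5, 6, 7, 8}, so each is used; only position 4 can be 7, hence position 4 = 7.
The 6 still-open variables together cover exactly {1, 2, 4, 5, 6, 8} — 6 values for 6 variables — and 2 appears only in position 1's list, so position 1 = 2.
The 5 still-open variables draw from only 5 values {1, 4, 5, 6, 8}, so each is used; only position 3 can be 1, hence position 3 = 1.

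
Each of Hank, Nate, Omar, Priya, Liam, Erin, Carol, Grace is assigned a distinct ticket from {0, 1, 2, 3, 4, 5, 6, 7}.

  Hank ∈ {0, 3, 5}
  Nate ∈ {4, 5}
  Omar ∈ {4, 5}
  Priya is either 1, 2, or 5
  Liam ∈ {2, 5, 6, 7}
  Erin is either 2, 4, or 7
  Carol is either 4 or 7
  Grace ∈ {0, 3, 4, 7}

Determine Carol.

7

The 8 variables together cover exactly {0, 1, 2, 3, 4, 5, 6, 7} — 8 values for 8 variables — and 1 appears only in Priya's list, so Priya = 1.
Among the 7 still-open variables, 6 fits only Liam (and all 7 values in {0, 2, 3, 4, 5, 6, 7} must be used), so Liam = 6.
The 6 still-open variables draw from only 6 values {0, 2, 3, 4, 5, 7}, so each is used; only Erin can be 2, hence Erin = 2.
The 2 variables Nate and Omar are confined to {4, 5}, which locks those values in; drop them from Hank, Carol, Grace.
So Carol = 7.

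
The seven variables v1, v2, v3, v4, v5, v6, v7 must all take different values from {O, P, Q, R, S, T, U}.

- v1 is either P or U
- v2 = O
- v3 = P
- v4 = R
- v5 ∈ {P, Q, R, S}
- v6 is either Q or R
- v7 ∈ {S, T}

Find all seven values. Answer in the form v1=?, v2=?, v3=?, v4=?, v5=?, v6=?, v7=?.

v1=U, v2=O, v3=P, v4=R, v5=S, v6=Q, v7=T

v2's domain is down to {O}, so v2 = O.
That leaves v3 = P. Strike P from v1, v5.
v4 has just one choice, so v4 = R. So v5, v6 can't be R.
v6 has just one choice, so v6 = Q. Eliminate Q elsewhere: v5.
v1 must be U (only option left).
v5's domain is down to {S}, so v5 = S. So v7 can't be S.
That leaves v7 = T.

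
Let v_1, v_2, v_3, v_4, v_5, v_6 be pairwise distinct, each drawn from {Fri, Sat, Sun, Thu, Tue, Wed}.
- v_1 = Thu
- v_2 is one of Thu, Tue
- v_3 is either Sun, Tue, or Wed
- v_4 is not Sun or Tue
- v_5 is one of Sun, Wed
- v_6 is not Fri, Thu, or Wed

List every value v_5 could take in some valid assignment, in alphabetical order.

Sun, Wed

v_1 must be Thu (only option left). Strike Thu from v_2, v_4.
v_2's domain is down to {Tue}, so v_2 = Tue. Strike Tue from v_3, v_6.
The 4 still-open variables together cover exactly {Fri, Sat, Sun, Wed} — 4 values for 4 variables — and Fri appears only in v_4's list, so v_4 = Fri.
Among the 3 still-open variables, Sat fits only v_6 (and all 3 values in {Sat, Sun, Wed} must be used), so v_6 = Sat.
No further eliminations apply; v_5 can still be any of Sun, Wed.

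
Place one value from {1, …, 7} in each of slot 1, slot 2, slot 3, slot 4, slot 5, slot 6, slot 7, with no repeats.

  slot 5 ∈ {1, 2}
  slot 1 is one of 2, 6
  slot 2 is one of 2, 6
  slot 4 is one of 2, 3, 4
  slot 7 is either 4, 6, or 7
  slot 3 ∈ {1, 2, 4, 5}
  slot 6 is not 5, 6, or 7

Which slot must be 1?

slot 5

The 7 variables together cover exactly {1, 2, 3, 4, 5, 6, 7} — 7 values for 7 variables — and 5 appears only in slot 3's list, so slot 3 = 5.
Among the 6 still-open variables, 7 fits only slot 7 (and all 6 values in {1, 2, 3, 4, 6, 7} must be used), so slot 7 = 7.
slot 1 and slot 2 share exactly the 2 values {2, 6}; by pigeonhole those values go to them, so strike 2, 6 from slot 4, slot 5, slot 6.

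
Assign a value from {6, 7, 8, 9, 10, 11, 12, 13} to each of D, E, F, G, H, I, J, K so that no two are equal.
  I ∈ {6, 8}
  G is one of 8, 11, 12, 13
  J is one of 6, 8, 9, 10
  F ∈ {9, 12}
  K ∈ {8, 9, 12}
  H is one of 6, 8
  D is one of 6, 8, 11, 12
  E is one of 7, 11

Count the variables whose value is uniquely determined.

The 8 variables draw from only 8 values {6, 7, 8, 9, 10, 11, 12, 13}, so each is used; only E can be 7, hence E = 7.
The 7 still-open variables together cover exactly {6, 8, 9, 10, 11, 12, 13} — 7 values for 7 variables — and 10 appears only in J's list, so J = 10.
Among the 6 still-open variables, 13 fits only G (and all 6 values in {6, 8, 9, 11, 12, 13} must be used), so G = 13.
The 5 still-open variables draw from only 5 values {6, 8, 9, 11, 12}, so each is used; only D can be 11, hence D = 11.
H and I share exactly the 2 values {6, 8}; by pigeonhole those values go to them, so strike 6, 8 from K.
Determined: D=11, E=7, G=13, J=10. The other variables each still have more than one consistent value. That makes 4.

4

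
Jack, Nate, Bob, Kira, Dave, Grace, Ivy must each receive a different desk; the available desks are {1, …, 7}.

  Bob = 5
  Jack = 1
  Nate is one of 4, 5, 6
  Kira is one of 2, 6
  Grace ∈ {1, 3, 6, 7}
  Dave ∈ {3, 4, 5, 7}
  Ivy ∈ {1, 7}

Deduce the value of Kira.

2

Jack's domain is down to {1}, so Jack = 1. Eliminate 1 elsewhere: Grace, Ivy.
Bob has just one choice, so Bob = 5. Remove 5 from Nate, Dave.
Ivy's domain is down to {7}, so Ivy = 7. Remove 7 from Dave, Grace.
Among the 4 still-open variables, 2 fits only Kira (and all 4 values in {2, 3, 4, 6} must be used), so Kira = 2.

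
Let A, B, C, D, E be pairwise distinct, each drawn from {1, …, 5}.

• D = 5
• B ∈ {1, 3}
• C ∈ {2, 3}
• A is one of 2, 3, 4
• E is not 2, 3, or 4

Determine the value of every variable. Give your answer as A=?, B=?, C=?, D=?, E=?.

D has just one choice, so D = 5. Remove 5 from E.
E has just one choice, so E = 1. So B can't be 1.
B has just one choice, so B = 3. Remove 3 from A, C.
C has just one choice, so C = 2. Eliminate 2 elsewhere: A.
A must be 4 (only option left).

A=4, B=3, C=2, D=5, E=1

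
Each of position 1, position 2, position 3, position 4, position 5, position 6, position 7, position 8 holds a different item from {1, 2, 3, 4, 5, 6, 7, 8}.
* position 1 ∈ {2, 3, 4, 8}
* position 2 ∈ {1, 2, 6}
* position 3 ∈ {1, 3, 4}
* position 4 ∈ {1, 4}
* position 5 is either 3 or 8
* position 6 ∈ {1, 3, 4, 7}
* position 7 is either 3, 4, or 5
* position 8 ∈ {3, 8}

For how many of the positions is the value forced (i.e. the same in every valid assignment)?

The 8 variables draw from only 8 values {1, 2, 3, 4, 5, 6, 7, 8}, so each is used; only position 7 can be 5, hence position 7 = 5.
Among the 7 still-open variables, 6 fits only position 2 (and all 7 values in {1, 2, 3, 4, 6, 7, 8} must be used), so position 2 = 6.
Among the 6 still-open variables, 2 fits only position 1 (and all 6 values in {1, 2, 3, 4, 7, 8} must be used), so position 1 = 2.
Among the 5 still-open variables, 7 fits only position 6 (and all 5 values in {1, 3, 4, 7, 8} must be used), so position 6 = 7.
position 5 and position 8 between them cover only {3, 8} — a naked pair. Remove those values from position 3.
Determined: position 1=2, position 2=6, position 6=7, position 7=5. The other positions each still have more than one consistent value. That makes 4.

4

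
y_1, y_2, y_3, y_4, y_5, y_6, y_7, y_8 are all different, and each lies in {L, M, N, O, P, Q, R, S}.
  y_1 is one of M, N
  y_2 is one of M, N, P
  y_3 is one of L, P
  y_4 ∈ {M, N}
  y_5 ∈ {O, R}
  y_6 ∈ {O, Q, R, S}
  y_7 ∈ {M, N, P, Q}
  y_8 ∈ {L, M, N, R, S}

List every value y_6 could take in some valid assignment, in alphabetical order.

y_1 and y_4 between them cover only {M, N} — a naked pair. Remove those values from y_2, y_7, y_8.
That leaves y_2 = P. Strike P from y_3, y_7.
y_3 must be L (only option left). Strike L from y_8.
y_7 must be Q (only option left). Remove Q from y_6.
No further eliminations apply; y_6 can still be any of O, R, S.

O, R, S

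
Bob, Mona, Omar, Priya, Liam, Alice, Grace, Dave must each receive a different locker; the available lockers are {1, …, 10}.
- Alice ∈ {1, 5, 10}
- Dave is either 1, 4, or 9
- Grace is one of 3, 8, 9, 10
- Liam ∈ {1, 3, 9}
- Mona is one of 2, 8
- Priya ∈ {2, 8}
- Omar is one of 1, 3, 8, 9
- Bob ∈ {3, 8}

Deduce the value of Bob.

The 8 variables together cover exactly {1, 2, 3, 4, 5, 8, 9, 10} — 8 values for 8 variables — and 4 appears only in Dave's list, so Dave = 4.
The 7 still-open variables draw from only 7 values {1, 2, 3, 5, 8, 9, 10}, so each is used; only Alice can be 5, hence Alice = 5.
Among the 6 still-open variables, 10 fits only Grace (and all 6 values in {1, 2, 3, 8, 9, 10} must be used), so Grace = 10.
Mona and Priya between them cover only {2, 8} — a naked pair. Remove those values from Bob, Omar.
So Bob = 3.

3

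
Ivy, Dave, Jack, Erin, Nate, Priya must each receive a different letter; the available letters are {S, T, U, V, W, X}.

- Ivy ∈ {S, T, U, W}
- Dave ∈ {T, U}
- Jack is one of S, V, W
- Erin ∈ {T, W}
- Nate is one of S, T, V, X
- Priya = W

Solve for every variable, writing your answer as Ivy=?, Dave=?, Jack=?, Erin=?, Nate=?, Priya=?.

Ivy=S, Dave=U, Jack=V, Erin=T, Nate=X, Priya=W

Priya's domain is down to {W}, so Priya = W. Strike W from Ivy, Jack, Erin.
Erin's domain is down to {T}, so Erin = T. Remove T from Ivy, Dave, Nate.
Dave's domain is down to {U}, so Dave = U. Strike U from Ivy.
That leaves Ivy = S. So Jack, Nate can't be S.
Jack's domain is down to {V}, so Jack = V. So Nate can't be V.
Nate's domain is down to {X}, so Nate = X.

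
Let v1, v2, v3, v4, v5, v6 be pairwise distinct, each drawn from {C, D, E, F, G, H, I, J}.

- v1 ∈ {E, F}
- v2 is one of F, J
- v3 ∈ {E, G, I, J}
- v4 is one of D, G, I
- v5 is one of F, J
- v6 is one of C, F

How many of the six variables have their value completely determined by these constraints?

v2 and v5 share exactly the 2 values {F, J}; by pigeonhole those values go to them, so strike F, J from v1, v3, v6.
v1 has just one choice, so v1 = E. Strike E from v3.
That leaves v6 = C.
Determined: v1=E, v6=C. The other variables each still have more than one consistent value. That makes 2.

2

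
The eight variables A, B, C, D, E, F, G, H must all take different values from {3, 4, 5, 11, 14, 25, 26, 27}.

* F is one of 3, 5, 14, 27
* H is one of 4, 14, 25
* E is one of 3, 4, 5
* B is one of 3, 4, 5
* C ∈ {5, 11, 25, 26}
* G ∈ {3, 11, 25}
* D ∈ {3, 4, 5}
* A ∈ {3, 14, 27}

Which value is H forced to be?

Among the 8 variables, 26 fits only C (and all 8 values in {3, 4, 5, 11, 14, 25, 26, 27} must be used), so C = 26.
The 7 still-open variables draw from only 7 values {3, 4, 5, 11, 14, 25, 27}, so each is used; only G can be 11, hence G = 11.
The 6 still-open variables together cover exactly {3, 4, 5, 14, 25, 27} — 6 values for 6 variables — and 25 appears only in H's list, so H = 25.

25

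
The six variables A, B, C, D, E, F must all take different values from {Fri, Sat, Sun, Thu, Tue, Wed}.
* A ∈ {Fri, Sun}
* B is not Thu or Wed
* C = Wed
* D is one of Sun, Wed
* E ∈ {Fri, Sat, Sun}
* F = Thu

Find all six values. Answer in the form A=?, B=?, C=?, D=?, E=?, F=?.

C has just one choice, so C = Wed. Eliminate Wed elsewhere: D.
D's domain is down to {Sun}, so D = Sun. Strike Sun from A, B, E.
That leaves F = Thu.
That leaves A = Fri. Strike Fri from B, E.
E's domain is down to {Sat}, so E = Sat. Eliminate Sat elsewhere: B.
That leaves B = Tue.

A=Fri, B=Tue, C=Wed, D=Sun, E=Sat, F=Thu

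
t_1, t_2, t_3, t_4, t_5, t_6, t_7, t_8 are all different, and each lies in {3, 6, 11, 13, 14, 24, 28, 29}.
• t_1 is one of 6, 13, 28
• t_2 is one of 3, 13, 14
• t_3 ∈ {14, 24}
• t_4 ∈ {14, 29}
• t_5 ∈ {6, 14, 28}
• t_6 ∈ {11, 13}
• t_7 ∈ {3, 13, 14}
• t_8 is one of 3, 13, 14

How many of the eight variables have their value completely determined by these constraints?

The 8 variables together cover exactly {3, 6, 11, 13, 14, 24, 28, 29} — 8 values for 8 variables — and 11 appears only in t_6's list, so t_6 = 11.
The 7 still-open variables together cover exactly {3, 6, 13, 14, 24, 28, 29} — 7 values for 7 variables — and 24 appears only in t_3's list, so t_3 = 24.
The 6 still-open variables together cover exactly {3, 6, 13, 14, 28, 29} — 6 values for 6 variables — and 29 appears only in t_4's list, so t_4 = 29.
t_2, t_7, t_8 between them cover only {3, 13, 14} — a naked triple. Remove those values from t_1, t_5.
Determined: t_3=24, t_4=29, t_6=11. The other variables each still have more than one consistent value. That makes 3.

3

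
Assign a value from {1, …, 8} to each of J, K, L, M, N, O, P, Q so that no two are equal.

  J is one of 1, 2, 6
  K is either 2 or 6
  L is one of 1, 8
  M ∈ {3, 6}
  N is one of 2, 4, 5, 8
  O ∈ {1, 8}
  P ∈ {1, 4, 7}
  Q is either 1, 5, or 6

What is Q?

Among the 8 variables, 3 fits only M (and all 8 values in {1, 2, 3, 4, 5, 6, 7, 8} must be used), so M = 3.
Among the 7 still-open variables, 7 fits only P (and all 7 values in {1, 2, 4, 5, 6, 7, 8} must be used), so P = 7.
Among the 6 still-open variables, 4 fits only N (and all 6 values in {1, 2, 4, 5, 6, 8} must be used), so N = 4.
The 5 still-open variables together cover exactly {1, 2, 5, 6, 8} — 5 values for 5 variables — and 5 appears only in Q's list, so Q = 5.

5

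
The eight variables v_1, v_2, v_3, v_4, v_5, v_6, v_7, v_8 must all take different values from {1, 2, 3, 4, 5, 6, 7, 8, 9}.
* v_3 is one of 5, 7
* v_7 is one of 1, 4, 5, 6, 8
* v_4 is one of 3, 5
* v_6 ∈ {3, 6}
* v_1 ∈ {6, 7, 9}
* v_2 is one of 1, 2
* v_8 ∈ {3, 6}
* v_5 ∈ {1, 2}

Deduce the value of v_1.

9

v_2 and v_5 share exactly the 2 values {1, 2}; by pigeonhole those values go to them, so strike 1, 2 from v_7.
v_6 and v_8 share exactly the 2 values {3, 6}; by pigeonhole those values go to them, so strike 3, 6 from v_1, v_4, v_7.
That leaves v_4 = 5. So v_3, v_7 can't be 5.
That leaves v_3 = 7. Remove 7 from v_1.
So v_1 = 9.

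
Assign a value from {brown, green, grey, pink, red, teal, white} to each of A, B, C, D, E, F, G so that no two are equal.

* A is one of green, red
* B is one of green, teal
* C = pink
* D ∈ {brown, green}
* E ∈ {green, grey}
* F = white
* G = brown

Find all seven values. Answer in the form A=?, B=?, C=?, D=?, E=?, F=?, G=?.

A=red, B=teal, C=pink, D=green, E=grey, F=white, G=brown

C's domain is down to {pink}, so C = pink.
F must be white (only option left).
G has just one choice, so G = brown. So D can't be brown.
That leaves D = green. Strike green from A, B, E.
E has just one choice, so E = grey.
That leaves A = red.
That leaves B = teal.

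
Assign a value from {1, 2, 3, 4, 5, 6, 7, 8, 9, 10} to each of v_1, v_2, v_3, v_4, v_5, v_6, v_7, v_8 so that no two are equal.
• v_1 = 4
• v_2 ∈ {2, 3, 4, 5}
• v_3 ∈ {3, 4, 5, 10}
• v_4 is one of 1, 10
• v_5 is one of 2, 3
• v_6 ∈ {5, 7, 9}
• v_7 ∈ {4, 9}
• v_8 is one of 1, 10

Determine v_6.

7

v_1 has just one choice, so v_1 = 4. So v_2, v_3, v_7 can't be 4.
v_7 has just one choice, so v_7 = 9. Remove 9 from v_6.
The 6 still-open variables draw from only 6 values {1, 2, 3, 5, 7, 10}, so each is used; only v_6 can be 7, hence v_6 = 7.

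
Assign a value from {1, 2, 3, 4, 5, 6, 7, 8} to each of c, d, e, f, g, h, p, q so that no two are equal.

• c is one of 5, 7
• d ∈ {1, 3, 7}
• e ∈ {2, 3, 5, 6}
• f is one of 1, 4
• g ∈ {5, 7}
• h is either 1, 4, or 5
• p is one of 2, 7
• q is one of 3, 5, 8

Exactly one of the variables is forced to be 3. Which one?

d

Among the 8 variables, 6 fits only e (and all 8 values in {1, 2, 3, 4, 5, 6, 7, 8} must be used), so e = 6.
The 7 still-open variables together cover exactly {1, 2, 3, 4, 5, 7, 8} — 7 values for 7 variables — and 2 appears only in p's list, so p = 2.
Among the 6 still-open variables, 8 fits only q (and all 6 values in {1, 3, 4, 5, 7, 8} must be used), so q = 8.
The 5 still-open variables together cover exactly {1, 3, 4, 5, 7} — 5 values for 5 variables — and 3 appears only in d's list, so d = 3.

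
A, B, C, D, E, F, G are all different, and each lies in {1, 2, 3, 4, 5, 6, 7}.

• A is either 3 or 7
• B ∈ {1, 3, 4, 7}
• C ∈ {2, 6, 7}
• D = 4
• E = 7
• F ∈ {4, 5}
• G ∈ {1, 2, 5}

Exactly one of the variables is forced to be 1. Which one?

B

D has just one choice, so D = 4. Eliminate 4 elsewhere: B, F.
E must be 7 (only option left). Strike 7 from A, B, C.
F's domain is down to {5}, so F = 5. So G can't be 5.
That leaves A = 3. Remove 3 from B.
So 1 goes to B.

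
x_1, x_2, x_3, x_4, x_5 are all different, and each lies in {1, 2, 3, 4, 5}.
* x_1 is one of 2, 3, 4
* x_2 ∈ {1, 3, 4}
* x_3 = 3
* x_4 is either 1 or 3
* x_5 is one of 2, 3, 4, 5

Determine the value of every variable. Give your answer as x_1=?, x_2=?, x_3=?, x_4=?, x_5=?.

x_3's domain is down to {3}, so x_3 = 3. Strike 3 from x_1, x_2, x_4, x_5.
x_4 must be 1 (only option left). Strike 1 from x_2.
x_2 has just one choice, so x_2 = 4. Remove 4 from x_1, x_5.
x_1 must be 2 (only option left). So x_5 can't be 2.
x_5's domain is down to {5}, so x_5 = 5.

x_1=2, x_2=4, x_3=3, x_4=1, x_5=5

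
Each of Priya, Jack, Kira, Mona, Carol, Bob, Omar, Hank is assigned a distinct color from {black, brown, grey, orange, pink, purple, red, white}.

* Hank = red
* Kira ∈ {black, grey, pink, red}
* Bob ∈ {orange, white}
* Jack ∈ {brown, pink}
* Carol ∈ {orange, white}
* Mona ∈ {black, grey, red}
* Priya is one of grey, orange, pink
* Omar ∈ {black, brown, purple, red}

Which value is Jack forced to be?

Hank's domain is down to {red}, so Hank = red. Strike red from Kira, Mona, Omar.
Among the 7 still-open variables, purple fits only Omar (and all 7 values in {black, brown, grey, orange, pink, purple, white} must be used), so Omar = purple.
The 6 still-open variables together cover exactly {black, brown, grey, orange, pink, white} — 6 values for 6 variables — and brown appears only in Jack's list, so Jack = brown.

brown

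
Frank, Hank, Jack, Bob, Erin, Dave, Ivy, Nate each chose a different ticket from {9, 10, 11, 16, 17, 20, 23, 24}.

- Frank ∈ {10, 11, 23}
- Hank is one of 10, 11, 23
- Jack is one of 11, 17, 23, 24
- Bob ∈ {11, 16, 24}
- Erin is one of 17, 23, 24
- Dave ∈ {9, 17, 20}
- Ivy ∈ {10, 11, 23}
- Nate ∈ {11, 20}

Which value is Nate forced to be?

20

Among the 8 variables, 9 fits only Dave (and all 8 values in {9, 10, 11, 16, 17, 20, 23, 24} must be used), so Dave = 9.
Among the 7 still-open variables, 16 fits only Bob (and all 7 values in {10, 11, 16, 17, 20, 23, 24} must be used), so Bob = 16.
Among the 6 still-open variables, 20 fits only Nate (and all 6 values in {10, 11, 17, 20, 23, 24} must be used), so Nate = 20.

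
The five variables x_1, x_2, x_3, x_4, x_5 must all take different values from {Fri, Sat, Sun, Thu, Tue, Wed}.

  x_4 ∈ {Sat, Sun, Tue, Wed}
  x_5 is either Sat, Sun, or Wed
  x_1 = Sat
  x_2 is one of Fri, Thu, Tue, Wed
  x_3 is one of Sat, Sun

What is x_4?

x_1 must be Sat (only option left). Strike Sat from x_3, x_4, x_5.
x_3 has just one choice, so x_3 = Sun. Strike Sun from x_4, x_5.
That leaves x_5 = Wed. Remove Wed from x_2, x_4.
So x_4 = Tue.

Tue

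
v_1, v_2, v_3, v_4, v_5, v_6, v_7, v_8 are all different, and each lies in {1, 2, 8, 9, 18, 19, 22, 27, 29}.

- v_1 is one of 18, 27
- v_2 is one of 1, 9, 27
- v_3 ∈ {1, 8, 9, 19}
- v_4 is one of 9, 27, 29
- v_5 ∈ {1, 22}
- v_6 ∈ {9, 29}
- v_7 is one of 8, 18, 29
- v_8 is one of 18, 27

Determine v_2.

Among the 8 variables, 19 fits only v_3 (and all 8 values in {1, 8, 9, 18, 19, 22, 27, 29} must be used), so v_3 = 19.
Among the 7 still-open variables, 8 fits only v_7 (and all 7 values in {1, 8, 9, 18, 22, 27, 29} must be used), so v_7 = 8.
Among the 6 still-open variables, 22 fits only v_5 (and all 6 values in {1, 9, 18, 22, 27, 29} must be used), so v_5 = 22.
The 5 still-open variables together cover exactly {1, 9, 18, 27, 29} — 5 values for 5 variables — and 1 appears only in v_2's list, so v_2 = 1.

1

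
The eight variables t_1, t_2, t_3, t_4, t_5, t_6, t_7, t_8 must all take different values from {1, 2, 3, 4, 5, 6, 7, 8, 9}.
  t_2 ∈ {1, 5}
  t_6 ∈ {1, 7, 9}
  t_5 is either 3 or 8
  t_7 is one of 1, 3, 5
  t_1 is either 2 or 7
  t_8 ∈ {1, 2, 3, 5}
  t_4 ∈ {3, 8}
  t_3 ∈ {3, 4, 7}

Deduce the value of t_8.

2

The 8 variables together cover exactly {1, 2, 3, 4, 5, 7, 8, 9} — 8 values for 8 variables — and 4 appears only in t_3's list, so t_3 = 4.
The 7 still-open variables draw from only 7 values {1, 2, 3, 5, 7, 8, 9}, so each is used; only t_6 can be 9, hence t_6 = 9.
The 6 still-open variables together cover exactly {1, 2, 3, 5, 7, 8} — 6 values for 6 variables — and 7 appears only in t_1's list, so t_1 = 7.
The 5 still-open variables together cover exactly {1, 2, 3, 5, 8} — 5 values for 5 variables — and 2 appears only in t_8's list, so t_8 = 2.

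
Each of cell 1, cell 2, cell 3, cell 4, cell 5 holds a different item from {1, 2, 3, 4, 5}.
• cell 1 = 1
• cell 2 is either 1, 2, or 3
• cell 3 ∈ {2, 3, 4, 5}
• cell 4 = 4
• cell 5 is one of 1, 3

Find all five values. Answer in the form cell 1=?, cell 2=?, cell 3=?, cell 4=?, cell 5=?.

cell 1=1, cell 2=2, cell 3=5, cell 4=4, cell 5=3

cell 1 has just one choice, so cell 1 = 1. So cell 2, cell 5 can't be 1.
cell 4 has just one choice, so cell 4 = 4. So cell 3 can't be 4.
cell 5 must be 3 (only option left). Remove 3 from cell 2, cell 3.
cell 2's domain is down to {2}, so cell 2 = 2. So cell 3 can't be 2.
cell 3 has just one choice, so cell 3 = 5.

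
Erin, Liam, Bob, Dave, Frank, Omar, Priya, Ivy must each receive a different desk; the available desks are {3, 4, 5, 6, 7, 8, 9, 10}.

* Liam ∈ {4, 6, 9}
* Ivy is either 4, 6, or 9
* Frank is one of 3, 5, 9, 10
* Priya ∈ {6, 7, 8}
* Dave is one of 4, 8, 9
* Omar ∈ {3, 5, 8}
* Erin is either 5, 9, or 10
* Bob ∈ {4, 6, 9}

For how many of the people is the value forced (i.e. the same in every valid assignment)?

2

Among the 8 variables, 7 fits only Priya (and all 8 values in {3, 4, 5, 6, 7, 8, 9, 10} must be used), so Priya = 7.
Liam, Bob, Ivy between them cover only {4, 6, 9} — a naked triple. Remove those values from Erin, Dave, Frank.
Dave has just one choice, so Dave = 8. Strike 8 from Omar.
Determined: Dave=8, Priya=7. The other people each still have more than one consistent value. That makes 2.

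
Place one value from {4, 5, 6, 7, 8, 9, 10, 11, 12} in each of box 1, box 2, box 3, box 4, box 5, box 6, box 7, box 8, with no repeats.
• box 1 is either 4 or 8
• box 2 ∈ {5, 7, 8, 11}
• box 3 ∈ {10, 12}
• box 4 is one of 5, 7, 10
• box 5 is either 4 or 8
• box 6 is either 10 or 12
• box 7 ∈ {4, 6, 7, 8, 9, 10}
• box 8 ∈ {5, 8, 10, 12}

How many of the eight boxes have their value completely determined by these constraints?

The 2 variables box 1 and box 5 are confined to {4, 8}, which locks those values in; drop them from box 2, box 7, box 8.
box 3 and box 6 share exactly the 2 values {10, 12}; by pigeonhole those values go to them, so strike 10, 12 from box 4, box 7, box 8.
box 8 must be 5 (only option left). Strike 5 from box 2, box 4.
box 4 has just one choice, so box 4 = 7. Remove 7 from box 2, box 7.
box 2 has just one choice, so box 2 = 11.
Determined: box 2=11, box 4=7, box 8=5. The other boxes each still have more than one consistent value. That makes 3.

3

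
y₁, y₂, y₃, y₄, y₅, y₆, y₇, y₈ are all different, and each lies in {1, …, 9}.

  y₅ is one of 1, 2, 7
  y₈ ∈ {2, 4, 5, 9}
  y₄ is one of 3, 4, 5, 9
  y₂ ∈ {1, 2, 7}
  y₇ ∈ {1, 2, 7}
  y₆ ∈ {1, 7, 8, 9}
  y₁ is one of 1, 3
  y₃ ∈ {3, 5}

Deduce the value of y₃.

The 8 variables together cover exactly {1, 2, 3, 4, 5, 7, 8, 9} — 8 values for 8 variables — and 8 appears only in y₆'s list, so y₆ = 8.
The 3 variables y₂, y₅, y₇ are confined to {1, 2, 7}, which locks those values in; drop them from y₁, y₈.
y₁ must be 3 (only option left). Strike 3 from y₃, y₄.
So y₃ = 5.

5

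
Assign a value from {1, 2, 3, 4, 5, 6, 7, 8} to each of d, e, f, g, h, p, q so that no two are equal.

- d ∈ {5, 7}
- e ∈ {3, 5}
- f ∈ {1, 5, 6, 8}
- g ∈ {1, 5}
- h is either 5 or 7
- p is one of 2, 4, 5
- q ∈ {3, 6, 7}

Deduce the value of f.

8

d and h between them cover only {5, 7} — a naked pair. Remove those values from e, f, g, p, q.
e has just one choice, so e = 3. Eliminate 3 elsewhere: q.
That leaves g = 1. So f can't be 1.
That leaves q = 6. Strike 6 from f.
So f = 8.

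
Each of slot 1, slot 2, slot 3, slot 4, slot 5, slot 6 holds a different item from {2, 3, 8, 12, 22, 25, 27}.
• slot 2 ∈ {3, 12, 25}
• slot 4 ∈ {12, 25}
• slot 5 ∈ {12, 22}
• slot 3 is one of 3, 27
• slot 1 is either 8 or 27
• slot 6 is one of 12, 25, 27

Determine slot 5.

The 6 variables draw from only 6 values {3, 8, 12, 22, 25, 27}, so each is used; only slot 1 can be 8, hence slot 1 = 8.
Among the 5 still-open variables, 22 fits only slot 5 (and all 5 values in {3, 12, 22, 25, 27} must be used), so slot 5 = 22.

22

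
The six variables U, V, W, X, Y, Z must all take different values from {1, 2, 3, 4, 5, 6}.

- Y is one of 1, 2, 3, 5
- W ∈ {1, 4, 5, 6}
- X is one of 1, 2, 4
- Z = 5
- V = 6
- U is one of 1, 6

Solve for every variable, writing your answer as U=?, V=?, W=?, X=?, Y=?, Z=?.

U=1, V=6, W=4, X=2, Y=3, Z=5

V's domain is down to {6}, so V = 6. Eliminate 6 elsewhere: U, W.
Z has just one choice, so Z = 5. So W, Y can't be 5.
U has just one choice, so U = 1. Eliminate 1 elsewhere: W, X, Y.
W has just one choice, so W = 4. Remove 4 from X.
X must be 2 (only option left). Strike 2 from Y.
That leaves Y = 3.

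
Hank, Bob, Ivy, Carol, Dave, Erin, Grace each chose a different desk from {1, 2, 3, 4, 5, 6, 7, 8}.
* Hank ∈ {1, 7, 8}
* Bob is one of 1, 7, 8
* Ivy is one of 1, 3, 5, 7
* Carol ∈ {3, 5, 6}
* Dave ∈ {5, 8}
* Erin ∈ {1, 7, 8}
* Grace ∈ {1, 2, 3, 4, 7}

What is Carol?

6

Hank, Bob, Erin share exactly the 3 values {1, 7, 8}; by pigeonhole those values go to them, so strike 1, 7, 8 from Ivy, Dave, Grace.
Dave must be 5 (only option left). Remove 5 from Ivy, Carol.
Ivy has just one choice, so Ivy = 3. So Carol, Grace can't be 3.
So Carol = 6.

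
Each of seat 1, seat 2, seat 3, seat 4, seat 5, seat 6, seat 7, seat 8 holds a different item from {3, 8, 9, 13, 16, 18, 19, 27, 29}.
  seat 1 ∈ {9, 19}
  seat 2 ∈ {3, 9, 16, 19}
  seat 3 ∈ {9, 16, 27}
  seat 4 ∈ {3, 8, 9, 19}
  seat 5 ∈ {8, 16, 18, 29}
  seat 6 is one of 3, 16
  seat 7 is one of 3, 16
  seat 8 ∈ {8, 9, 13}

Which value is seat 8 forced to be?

seat 6 and seat 7 share exactly the 2 values {3, 16}; by pigeonhole those values go to them, so strike 3, 16 from seat 2, seat 3, seat 4, seat 5.
The 2 variables seat 1 and seat 2 are confined to {9, 19}, which locks those values in; drop them from seat 3, seat 4, seat 8.
That leaves seat 3 = 27.
That leaves seat 4 = 8. Strike 8 from seat 5, seat 8.
So seat 8 = 13.

13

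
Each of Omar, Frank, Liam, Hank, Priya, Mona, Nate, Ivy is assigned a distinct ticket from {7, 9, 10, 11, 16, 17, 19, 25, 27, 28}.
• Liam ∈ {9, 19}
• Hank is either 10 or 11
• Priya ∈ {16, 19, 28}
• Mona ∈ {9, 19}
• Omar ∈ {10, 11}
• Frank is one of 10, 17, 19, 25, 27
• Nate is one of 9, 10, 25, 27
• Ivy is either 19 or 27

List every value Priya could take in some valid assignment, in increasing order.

Omar and Hank share exactly the 2 values {10, 11}; by pigeonhole those values go to them, so strike 10, 11 from Frank, Nate.
Liam and Mona between them cover only {9, 19} — a naked pair. Remove those values from Frank, Priya, Nate, Ivy.
That leaves Ivy = 27. Eliminate 27 elsewhere: Frank, Nate.
That leaves Nate = 25. Eliminate 25 elsewhere: Frank.
That leaves Frank = 17.
No further eliminations apply; Priya can still be any of 16, 28.

16, 28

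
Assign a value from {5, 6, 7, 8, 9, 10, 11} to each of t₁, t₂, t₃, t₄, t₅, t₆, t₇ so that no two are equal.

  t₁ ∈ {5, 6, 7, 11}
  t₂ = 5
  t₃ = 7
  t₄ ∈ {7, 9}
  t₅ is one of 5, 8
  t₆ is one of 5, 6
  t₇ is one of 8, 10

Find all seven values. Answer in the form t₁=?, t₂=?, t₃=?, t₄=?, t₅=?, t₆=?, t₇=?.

t₂ must be 5 (only option left). Strike 5 from t₁, t₅, t₆.
t₃ has just one choice, so t₃ = 7. Remove 7 from t₁, t₄.
t₄ must be 9 (only option left).
t₅'s domain is down to {8}, so t₅ = 8. So t₇ can't be 8.
That leaves t₆ = 6. Eliminate 6 elsewhere: t₁.
t₇'s domain is down to {10}, so t₇ = 10.
t₁ must be 11 (only option left).

t₁=11, t₂=5, t₃=7, t₄=9, t₅=8, t₆=6, t₇=10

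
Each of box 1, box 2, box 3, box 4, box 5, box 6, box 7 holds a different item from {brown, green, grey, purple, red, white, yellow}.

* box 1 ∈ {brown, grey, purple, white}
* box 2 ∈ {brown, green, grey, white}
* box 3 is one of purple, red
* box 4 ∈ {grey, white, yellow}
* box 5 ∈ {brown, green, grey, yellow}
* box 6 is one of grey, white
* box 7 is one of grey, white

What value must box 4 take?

yellow

The 7 variables together cover exactly {brown, green, grey, purple, red, white, yellow} — 7 values for 7 variables — and red appears only in box 3's list, so box 3 = red.
The 6 still-open variables draw from only 6 values {brown, green, grey, purple, white, yellow}, so each is used; only box 1 can be purple, hence box 1 = purple.
The 2 variables box 6 and box 7 are confined to {grey, white}, which locks those values in; drop them from box 2, box 4, box 5.
So box 4 = yellow.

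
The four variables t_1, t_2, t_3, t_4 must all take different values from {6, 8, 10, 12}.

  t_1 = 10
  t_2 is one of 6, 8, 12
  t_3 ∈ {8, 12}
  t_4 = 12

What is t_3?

t_1 must be 10 (only option left).
t_4 has just one choice, so t_4 = 12. Remove 12 from t_2, t_3.
So t_3 = 8.

8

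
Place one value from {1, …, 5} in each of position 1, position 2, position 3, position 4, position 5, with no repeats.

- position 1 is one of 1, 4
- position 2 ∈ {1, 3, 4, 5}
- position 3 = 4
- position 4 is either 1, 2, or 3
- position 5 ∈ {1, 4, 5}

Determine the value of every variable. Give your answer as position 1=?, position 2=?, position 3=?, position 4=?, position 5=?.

position 1=1, position 2=3, position 3=4, position 4=2, position 5=5

position 3's domain is down to {4}, so position 3 = 4. Remove 4 from position 1, position 2, position 5.
position 1 must be 1 (only option left). So position 2, position 4, position 5 can't be 1.
position 5's domain is down to {5}, so position 5 = 5. Remove 5 from position 2.
position 2's domain is down to {3}, so position 2 = 3. Remove 3 from position 4.
position 4 must be 2 (only option left).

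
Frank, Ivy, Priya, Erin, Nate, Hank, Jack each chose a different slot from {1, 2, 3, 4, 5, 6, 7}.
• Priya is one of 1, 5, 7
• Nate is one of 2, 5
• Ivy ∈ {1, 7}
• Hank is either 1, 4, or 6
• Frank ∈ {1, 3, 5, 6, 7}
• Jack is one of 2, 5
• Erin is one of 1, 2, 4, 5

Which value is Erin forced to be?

4

Among the 7 variables, 3 fits only Frank (and all 7 values in {1, 2, 3, 4, 5, 6, 7} must be used), so Frank = 3.
The 6 still-open variables draw from only 6 values {1, 2, 4, 5, 6, 7}, so each is used; only Hank can be 6, hence Hank = 6.
The 5 still-open variables together cover exactly {1, 2, 4, 5, 7} — 5 values for 5 variables — and 4 appears only in Erin's list, so Erin = 4.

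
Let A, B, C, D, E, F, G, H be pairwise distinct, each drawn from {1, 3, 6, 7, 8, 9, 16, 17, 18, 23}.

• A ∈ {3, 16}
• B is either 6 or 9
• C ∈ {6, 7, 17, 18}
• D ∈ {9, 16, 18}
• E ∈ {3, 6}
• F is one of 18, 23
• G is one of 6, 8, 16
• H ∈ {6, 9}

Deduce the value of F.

B and H share exactly the 2 values {6, 9}; by pigeonhole those values go to them, so strike 6, 9 from C, D, E, G.
That leaves E = 3. Eliminate 3 elsewhere: A.
That leaves A = 16. So D, G can't be 16.
D's domain is down to {18}, so D = 18. Remove 18 from C, F.
So F = 23.

23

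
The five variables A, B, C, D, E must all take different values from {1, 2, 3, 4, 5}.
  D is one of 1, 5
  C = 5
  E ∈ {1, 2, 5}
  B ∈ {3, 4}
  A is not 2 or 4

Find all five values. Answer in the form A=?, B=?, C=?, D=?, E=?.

A=3, B=4, C=5, D=1, E=2

C's domain is down to {5}, so C = 5. Remove 5 from A, D, E.
That leaves D = 1. Strike 1 from A, E.
That leaves E = 2.
That leaves A = 3. Remove 3 from B.
B's domain is down to {4}, so B = 4.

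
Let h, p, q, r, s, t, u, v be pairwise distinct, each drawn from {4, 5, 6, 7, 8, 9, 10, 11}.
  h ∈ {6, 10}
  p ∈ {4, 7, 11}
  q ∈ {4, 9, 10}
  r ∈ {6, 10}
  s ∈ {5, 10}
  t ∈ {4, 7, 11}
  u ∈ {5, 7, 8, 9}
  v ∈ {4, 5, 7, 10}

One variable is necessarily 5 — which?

s

The 8 variables together cover exactly {4, 5, 6, 7, 8, 9, 10, 11} — 8 values for 8 variables — and 8 appears only in u's list, so u = 8.
The 7 still-open variables together cover exactly {4, 5, 6, 7, 9, 10, 11} — 7 values for 7 variables — and 9 appears only in q's list, so q = 9.
h and r share exactly the 2 values {6, 10}; by pigeonhole those values go to them, so strike 6, 10 from s, v.
So 5 goes to s.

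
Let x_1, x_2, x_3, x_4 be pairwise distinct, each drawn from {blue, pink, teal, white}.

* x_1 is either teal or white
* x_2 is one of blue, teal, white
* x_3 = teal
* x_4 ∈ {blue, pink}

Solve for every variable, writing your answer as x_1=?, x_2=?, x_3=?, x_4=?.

x_3's domain is down to {teal}, so x_3 = teal. Remove teal from x_1, x_2.
That leaves x_1 = white. So x_2 can't be white.
x_2 must be blue (only option left). Remove blue from x_4.
x_4 has just one choice, so x_4 = pink.

x_1=white, x_2=blue, x_3=teal, x_4=pink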